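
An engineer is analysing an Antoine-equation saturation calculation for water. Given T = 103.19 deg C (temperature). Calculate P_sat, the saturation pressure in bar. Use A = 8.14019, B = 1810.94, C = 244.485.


P_sat = 10^(A - B/(C + T)) / 760 * 0.101325
P_sat = 10^(8.14019 - 1810.94/(244.485 + 103.19)) / 760 * 0.101325
P_sat = 0.1138618 MPa
Convert: 0.1138618 MPa * 10.0 = 1.1386 bar
P_sat = 1.1386 bar


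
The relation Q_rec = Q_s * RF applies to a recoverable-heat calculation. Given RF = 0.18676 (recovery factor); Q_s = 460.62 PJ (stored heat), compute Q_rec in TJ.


Q_rec = Q_s * RF
Q_rec = 460.62 * 0.18676
Q_rec = 86.02539 PJ
Convert: 86.02539 PJ * 1000.0 = 86025 TJ
Q_rec = 86025 TJ


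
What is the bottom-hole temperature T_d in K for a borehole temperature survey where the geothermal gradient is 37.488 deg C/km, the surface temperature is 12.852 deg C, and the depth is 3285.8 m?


T_d = T_surf + grad * d / 1000
T_d = 12.852 + 37.488 * 3285.8 / 1000
T_d = 136.0301 deg C
Convert to K: 136.0301 + 273.15 = 409.18 K
T_d = 409.18 K


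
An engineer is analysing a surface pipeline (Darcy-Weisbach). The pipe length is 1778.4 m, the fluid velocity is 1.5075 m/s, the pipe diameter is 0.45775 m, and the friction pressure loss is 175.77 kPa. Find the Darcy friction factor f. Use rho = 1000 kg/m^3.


f = dP*1000 / ((L/D)*(rho*vel^2/2))
f = 175.77*1000 / ((1778.4/0.45775)*(1000*1.5075^2/2))
f = 0.039816


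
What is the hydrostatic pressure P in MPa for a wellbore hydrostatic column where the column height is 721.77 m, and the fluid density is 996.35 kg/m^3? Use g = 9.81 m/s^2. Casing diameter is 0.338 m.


P = rho * g * h / 1e6
P = 996.35 * 9.81 * 721.77 / 1e6
P = 7.0547 MPa


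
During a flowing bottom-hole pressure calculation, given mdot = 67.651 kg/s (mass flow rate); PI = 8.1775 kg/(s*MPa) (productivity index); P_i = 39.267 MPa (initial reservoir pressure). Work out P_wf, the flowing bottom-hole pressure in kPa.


P_wf = P_i - mdot / PI
P_wf = 39.267 - 67.651 / 8.1775
P_wf = 30.99418 MPa
Convert: 30.99418 MPa * 1000.0 = 30994 kPa
P_wf = 30994 kPa


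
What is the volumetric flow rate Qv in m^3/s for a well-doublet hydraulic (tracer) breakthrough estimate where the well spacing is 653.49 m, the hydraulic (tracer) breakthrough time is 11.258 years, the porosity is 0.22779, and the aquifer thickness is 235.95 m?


Qv = pi*hr*phi*L^2 / (3*t_bt*365.25*86400)
Qv = pi*235.95*0.22779*653.49^2 / (3*11.258*365.25*86400)
Qv = 0.067654 m^3/s


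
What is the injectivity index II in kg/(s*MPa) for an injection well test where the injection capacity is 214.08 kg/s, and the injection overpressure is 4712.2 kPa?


II = mdot * 1000 / dP
II = 214.08 * 1000 / 4712.2
II = 45.431 kg/(s*MPa)


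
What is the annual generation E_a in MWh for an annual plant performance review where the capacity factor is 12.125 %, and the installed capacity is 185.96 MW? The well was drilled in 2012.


E_a = CF / 100 * cap * 8760
E_a = 12.125 / 100 * 185.96 * 8760
E_a = 1.9752e+05 MWh


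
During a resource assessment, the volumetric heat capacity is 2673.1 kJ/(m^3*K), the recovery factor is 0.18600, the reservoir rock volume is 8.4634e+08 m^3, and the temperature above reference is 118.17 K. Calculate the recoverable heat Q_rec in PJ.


Step 1: Q_s = Vr*rhoc*dT/1e12 = 8.4634e+08*2673.1*118.17/1e12 = 267.3421 PJ
Step 2: Q_rec = Q_s * RF = 267.3421 * 0.186 = 49.726 PJ
Q_rec = 49.726 PJ


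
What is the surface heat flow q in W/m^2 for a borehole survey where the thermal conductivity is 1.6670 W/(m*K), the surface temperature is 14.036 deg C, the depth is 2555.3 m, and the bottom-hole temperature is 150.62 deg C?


Step 1: grad = (T_d - T_surf)/d * 1000 = (150.62 - 14.036)/2555.3 * 1000 = 53.45126 deg C/km
Step 2: q = k * grad / 1000 = 1.667 * 53.45126 / 1000 = 0.089103 W/m^2
q = 0.089103 W/m^2


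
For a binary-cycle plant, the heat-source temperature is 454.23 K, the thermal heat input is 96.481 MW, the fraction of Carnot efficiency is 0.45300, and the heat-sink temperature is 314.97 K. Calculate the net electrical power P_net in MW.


Step 1: eta = (1 - Tc/Th)*f = (1 - 314.97/454.23)*0.453 = 0.1388829
Step 2: P_net = eta * Q_in = 0.1388829 * 96.481 = 13.400 MW
P_net = 13.400 MW


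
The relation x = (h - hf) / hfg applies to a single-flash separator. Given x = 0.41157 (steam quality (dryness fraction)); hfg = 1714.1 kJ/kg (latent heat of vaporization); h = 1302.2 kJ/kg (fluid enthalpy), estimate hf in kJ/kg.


hf = h - x * hfg
hf = 1302.2 - 0.41157 * 1714.1
hf = 596.73 kJ/kg


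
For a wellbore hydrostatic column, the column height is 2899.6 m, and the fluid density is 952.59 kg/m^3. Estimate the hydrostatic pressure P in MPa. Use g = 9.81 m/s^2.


P = rho * g * h / 1e6
P = 952.59 * 9.81 * 2899.6 / 1e6
P = 27.096 MPa


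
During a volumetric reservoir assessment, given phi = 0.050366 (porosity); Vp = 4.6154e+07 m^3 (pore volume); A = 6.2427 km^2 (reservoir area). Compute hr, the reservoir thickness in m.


hr = Vp / (A * 1e6 * phi)
hr = 4.6154e+07 / (6.2427 * 1e6 * 0.050366)
hr = 146.79 m


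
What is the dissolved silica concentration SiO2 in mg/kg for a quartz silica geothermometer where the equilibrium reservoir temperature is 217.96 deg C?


SiO2 = 10^(5.19 - 1309/(T_eq + 273.15))
SiO2 = 10^(5.19 - 1309/(217.96 + 273.15))
SiO2 = 334.66 mg/kg


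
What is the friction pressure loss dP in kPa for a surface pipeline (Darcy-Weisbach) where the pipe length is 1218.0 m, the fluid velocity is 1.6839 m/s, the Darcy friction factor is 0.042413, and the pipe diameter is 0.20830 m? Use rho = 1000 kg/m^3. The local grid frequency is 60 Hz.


dP = f * (L/D) * (rho*vel^2/2) / 1000
dP = 0.042413 * (1218.0/0.20830) * (1000*1.6839^2/2) / 1000
dP = 351.61 kPa


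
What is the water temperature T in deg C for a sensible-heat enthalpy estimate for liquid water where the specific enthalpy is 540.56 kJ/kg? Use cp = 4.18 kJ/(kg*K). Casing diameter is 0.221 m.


T = h / cp
T = 540.56 / 4.18
T = 129.32 deg C


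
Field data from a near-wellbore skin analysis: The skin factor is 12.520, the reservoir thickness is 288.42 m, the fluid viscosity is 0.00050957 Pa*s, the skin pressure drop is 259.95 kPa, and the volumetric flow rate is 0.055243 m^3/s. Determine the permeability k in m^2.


k = S*q*mu / (2*pi*dP_s*1000*hr)
k = 12.520*0.055243*0.00050957 / (2*pi*259.95*1000*288.42)
k = 7.4815e-13 m^2


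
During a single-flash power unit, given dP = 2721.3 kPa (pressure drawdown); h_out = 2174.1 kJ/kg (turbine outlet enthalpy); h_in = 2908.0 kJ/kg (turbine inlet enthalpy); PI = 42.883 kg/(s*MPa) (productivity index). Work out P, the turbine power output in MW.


Step 1: mdot = PI * dP / 1000 = 42.883 * 2721.3 / 1000 = 116.6975 kg/s
Step 2: P = mdot*(h_in - h_out)/1000 = 116.6975*(2908.0 - 2174.1)/1000 = 85.644 MW
P = 85.644 MW


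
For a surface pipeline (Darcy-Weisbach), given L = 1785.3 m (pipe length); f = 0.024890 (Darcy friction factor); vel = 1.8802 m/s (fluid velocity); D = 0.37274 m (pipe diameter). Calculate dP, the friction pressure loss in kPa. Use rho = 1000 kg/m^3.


dP = f * (L/D) * (rho*vel^2/2) / 1000
dP = 0.024890 * (1785.3/0.37274) * (1000*1.8802^2/2) / 1000
dP = 210.72 kPa


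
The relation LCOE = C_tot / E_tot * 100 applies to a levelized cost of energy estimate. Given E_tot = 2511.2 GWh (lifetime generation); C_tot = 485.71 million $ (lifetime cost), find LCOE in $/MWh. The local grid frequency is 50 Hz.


LCOE = C_tot / E_tot * 100
LCOE = 485.71 / 2511.2 * 100
LCOE = 19.34175 cents/kWh
Convert: 19.34175 cents/kWh * 10.0 = 193.42 $/MWh
LCOE = 193.42 $/MWh


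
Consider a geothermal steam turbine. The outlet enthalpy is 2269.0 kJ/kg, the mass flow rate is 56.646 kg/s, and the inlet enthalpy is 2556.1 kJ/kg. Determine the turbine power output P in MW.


P = mdot * (h_in - h_out) / 1000
P = 56.646 * (2556.1 - 2269.0) / 1000
P = 16.263 MW


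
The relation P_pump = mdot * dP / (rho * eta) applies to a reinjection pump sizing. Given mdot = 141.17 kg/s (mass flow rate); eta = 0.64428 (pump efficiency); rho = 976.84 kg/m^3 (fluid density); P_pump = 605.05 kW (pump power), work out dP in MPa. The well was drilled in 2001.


dP = P_pump * rho * eta / mdot
dP = 605.05 * 976.84 * 0.64428 / 141.17
dP = 2697.410 kPa
Convert: 2697.410 kPa * 0.001 = 2.6974 MPa
dP = 2.6974 MPa


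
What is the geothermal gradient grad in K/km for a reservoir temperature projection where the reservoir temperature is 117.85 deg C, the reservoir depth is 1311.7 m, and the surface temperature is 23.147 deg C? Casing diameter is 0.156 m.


grad = (T_res - T_surf) / d * 1000
grad = (117.85 - 23.147) / 1311.7 * 1000
grad = 72.19867 deg C/km
Convert: 72.19867 deg C/km * 1.0 = 72.199 K/km
grad = 72.199 K/km


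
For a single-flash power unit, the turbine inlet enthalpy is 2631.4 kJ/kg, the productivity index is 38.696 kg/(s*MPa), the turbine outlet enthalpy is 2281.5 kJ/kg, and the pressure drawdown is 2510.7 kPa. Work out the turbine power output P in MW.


Step 1: mdot = PI * dP / 1000 = 38.696 * 2510.7 / 1000 = 97.15405 kg/s
Step 2: P = mdot*(h_in - h_out)/1000 = 97.15405*(2631.4 - 2281.5)/1000 = 33.994 MW
P = 33.994 MW


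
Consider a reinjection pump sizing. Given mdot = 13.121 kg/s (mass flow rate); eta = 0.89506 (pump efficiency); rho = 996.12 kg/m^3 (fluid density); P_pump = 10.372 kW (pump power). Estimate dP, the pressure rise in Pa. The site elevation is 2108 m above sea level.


dP = P_pump * rho * eta / mdot
dP = 10.372 * 996.12 * 0.89506 / 13.121
dP = 704.7894 kPa
Convert: 704.7894 kPa * 1000.0 = 7.0479e+05 Pa
dP = 7.0479e+05 Pa


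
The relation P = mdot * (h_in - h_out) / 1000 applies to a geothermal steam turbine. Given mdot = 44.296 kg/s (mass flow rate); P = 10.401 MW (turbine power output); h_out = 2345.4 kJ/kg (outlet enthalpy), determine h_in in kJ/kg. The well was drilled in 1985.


h_in = h_out + P * 1000 / mdot
h_in = 2345.4 + 10.401 * 1000 / 44.296
h_in = 2580.2 kJ/kg


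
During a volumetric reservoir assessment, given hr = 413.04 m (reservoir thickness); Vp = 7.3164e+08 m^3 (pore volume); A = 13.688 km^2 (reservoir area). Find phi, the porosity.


phi = Vp / (A * 1e6 * hr)
phi = 7.3164e+08 / (13.688 * 1e6 * 413.04)
phi = 0.12941


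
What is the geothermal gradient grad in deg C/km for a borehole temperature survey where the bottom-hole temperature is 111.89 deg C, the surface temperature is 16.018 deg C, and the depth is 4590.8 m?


grad = (T_d - T_surf) / d * 1000
grad = (111.89 - 16.018) / 4590.8 * 1000
grad = 20.884 deg C/km


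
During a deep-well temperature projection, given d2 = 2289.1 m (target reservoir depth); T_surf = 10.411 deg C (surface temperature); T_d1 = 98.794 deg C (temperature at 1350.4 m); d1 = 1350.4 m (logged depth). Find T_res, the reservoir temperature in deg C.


Step 1: grad = (T_d1 - T_surf)/d1 * 1000 = (98.794 - 10.411)/1350.4 * 1000 = 65.44950 deg C/km
Step 2: T_res = T_surf + grad*d2/1000 = 10.411 + 65.44950*2289.1/1000 = 160.23 deg C
T_res = 160.23 deg C


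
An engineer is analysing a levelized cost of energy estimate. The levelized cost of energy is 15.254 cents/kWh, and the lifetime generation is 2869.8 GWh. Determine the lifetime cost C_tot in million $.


C_tot = LCOE / 100 * E_tot
C_tot = 15.254 / 100 * 2869.8
C_tot = 437.76 million $


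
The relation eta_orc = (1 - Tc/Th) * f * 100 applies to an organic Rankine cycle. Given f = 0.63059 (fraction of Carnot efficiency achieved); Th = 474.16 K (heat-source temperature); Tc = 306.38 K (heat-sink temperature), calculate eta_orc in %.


eta_orc = (1 - Tc/Th) * f * 100
eta_orc = (1 - 306.38/474.16) * 0.63059 * 100
eta_orc = 22.313 %


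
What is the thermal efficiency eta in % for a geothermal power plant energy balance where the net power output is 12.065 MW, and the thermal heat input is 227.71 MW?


eta = W_net / Q_in * 100
eta = 12.065 / 227.71 * 100
eta = 5.2984 %


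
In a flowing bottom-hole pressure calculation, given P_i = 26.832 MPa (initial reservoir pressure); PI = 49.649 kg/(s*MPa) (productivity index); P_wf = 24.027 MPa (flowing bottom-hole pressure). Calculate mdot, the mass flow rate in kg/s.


mdot = (P_i - P_wf) * PI
mdot = (26.832 - 24.027) * 49.649
mdot = 139.27 kg/s


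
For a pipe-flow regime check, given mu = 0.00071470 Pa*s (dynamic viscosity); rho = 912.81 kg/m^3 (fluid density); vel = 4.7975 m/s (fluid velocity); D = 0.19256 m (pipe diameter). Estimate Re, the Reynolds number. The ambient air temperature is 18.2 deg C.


Re = rho * vel * D / mu
Re = 912.81 * 4.7975 * 0.19256 / 0.00071470
Re = 1.1799e+06


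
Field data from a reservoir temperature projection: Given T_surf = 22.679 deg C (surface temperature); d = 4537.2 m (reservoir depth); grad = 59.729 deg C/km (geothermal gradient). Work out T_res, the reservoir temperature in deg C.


T_res = T_surf + grad * d / 1000
T_res = 22.679 + 59.729 * 4537.2 / 1000
T_res = 293.68 deg C


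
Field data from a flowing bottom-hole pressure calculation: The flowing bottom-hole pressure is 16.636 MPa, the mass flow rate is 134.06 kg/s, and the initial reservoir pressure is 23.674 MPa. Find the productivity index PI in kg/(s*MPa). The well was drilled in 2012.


PI = mdot / (P_i - P_wf)
PI = 134.06 / (23.674 - 16.636)
PI = 19.048 kg/(s*MPa)


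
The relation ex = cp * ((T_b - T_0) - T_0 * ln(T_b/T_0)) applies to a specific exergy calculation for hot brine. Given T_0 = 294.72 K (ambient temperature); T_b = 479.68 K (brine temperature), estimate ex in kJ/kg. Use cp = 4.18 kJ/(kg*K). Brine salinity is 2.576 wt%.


ex = cp * ((T_b - T_0) - T_0 * ln(T_b/T_0))
ex = 4.18 * ((479.68 - 294.72) - 294.72 * ln(479.68/294.72))
ex = 173.07 kJ/kg


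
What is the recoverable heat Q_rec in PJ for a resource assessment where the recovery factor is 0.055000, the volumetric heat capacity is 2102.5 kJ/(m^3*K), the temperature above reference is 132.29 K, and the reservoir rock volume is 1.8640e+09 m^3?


Step 1: Q_s = Vr*rhoc*dT/1e12 = 1.8640e+09*2102.5*132.29/1e12 = 518.4524 PJ
Step 2: Q_rec = Q_s * RF = 518.4524 * 0.055 = 28.515 PJ
Q_rec = 28.515 PJ


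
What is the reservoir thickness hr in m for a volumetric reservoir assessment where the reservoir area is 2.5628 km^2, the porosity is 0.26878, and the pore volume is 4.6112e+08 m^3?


hr = Vp / (A * 1e6 * phi)
hr = 4.6112e+08 / (2.5628 * 1e6 * 0.26878)
hr = 669.43 m


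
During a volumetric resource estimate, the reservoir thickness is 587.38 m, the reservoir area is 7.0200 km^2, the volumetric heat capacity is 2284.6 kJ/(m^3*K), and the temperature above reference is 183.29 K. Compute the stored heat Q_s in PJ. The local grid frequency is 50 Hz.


Step 1: Vr = A*1e6*hr = 7.02*1e6*587.38 = 4.123408e+09 m^3
Step 2: Q_s = Vr*rhoc*dT/1e12 = 4.123408e+09*2284.6*183.29/1e12 = 1726.7 PJ
Q_s = 1726.7 PJ


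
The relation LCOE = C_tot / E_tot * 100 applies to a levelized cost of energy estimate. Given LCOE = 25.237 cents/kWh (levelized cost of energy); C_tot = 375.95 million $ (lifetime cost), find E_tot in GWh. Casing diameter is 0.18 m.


E_tot = C_tot / LCOE * 100
E_tot = 375.95 / 25.237 * 100
E_tot = 1489.7 GWh


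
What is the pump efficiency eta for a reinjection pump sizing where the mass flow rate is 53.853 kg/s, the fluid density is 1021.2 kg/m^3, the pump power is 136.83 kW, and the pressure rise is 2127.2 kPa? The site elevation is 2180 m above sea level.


eta = mdot * dP / (rho * P_pump)
eta = 53.853 * 2127.2 / (1021.2 * 136.83)
eta = 0.81983


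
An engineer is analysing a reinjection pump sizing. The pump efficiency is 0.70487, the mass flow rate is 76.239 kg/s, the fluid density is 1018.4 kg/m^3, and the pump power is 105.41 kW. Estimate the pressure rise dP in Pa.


dP = P_pump * rho * eta / mdot
dP = 105.41 * 1018.4 * 0.70487 / 76.239
dP = 992.5035 kPa
Convert: 992.5035 kPa * 1000.0 = 9.9250e+05 Pa
dP = 9.9250e+05 Pa


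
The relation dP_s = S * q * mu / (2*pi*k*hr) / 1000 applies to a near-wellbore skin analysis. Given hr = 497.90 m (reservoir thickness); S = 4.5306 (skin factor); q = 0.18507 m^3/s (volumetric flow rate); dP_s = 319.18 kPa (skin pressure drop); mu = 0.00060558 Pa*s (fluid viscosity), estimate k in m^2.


k = S*q*mu / (2*pi*dP_s*1000*hr)
k = 4.5306*0.18507*0.00060558 / (2*pi*319.18*1000*497.90)
k = 5.0852e-13 m^2


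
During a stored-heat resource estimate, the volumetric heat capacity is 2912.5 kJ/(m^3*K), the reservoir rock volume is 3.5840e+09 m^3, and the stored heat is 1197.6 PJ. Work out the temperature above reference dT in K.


dT = Q_s * 1e12 / (Vr * rhoc)
dT = 1197.6 * 1e12 / (3.5840e+09 * 2912.5)
dT = 114.73 K


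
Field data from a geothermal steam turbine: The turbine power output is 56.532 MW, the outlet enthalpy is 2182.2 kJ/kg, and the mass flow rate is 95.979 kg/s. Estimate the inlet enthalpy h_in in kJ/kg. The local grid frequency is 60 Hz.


h_in = h_out + P * 1000 / mdot
h_in = 2182.2 + 56.532 * 1000 / 95.979
h_in = 2771.2 kJ/kg


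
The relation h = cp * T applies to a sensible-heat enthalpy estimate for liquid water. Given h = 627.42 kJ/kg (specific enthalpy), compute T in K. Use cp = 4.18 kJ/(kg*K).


T = h / cp
T = 627.42 / 4.18
T = 150.1005 deg C
Convert to K: 150.1005 + 273.15 = 423.25 K
T = 423.25 K


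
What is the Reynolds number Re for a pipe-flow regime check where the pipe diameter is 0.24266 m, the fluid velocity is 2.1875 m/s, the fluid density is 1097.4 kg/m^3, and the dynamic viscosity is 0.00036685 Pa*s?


Re = rho * vel * D / mu
Re = 1097.4 * 2.1875 * 0.24266 / 0.00036685
Re = 1.5879e+06


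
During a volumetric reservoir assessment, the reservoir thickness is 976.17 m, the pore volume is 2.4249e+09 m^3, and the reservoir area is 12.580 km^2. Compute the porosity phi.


phi = Vp / (A * 1e6 * hr)
phi = 2.4249e+09 / (12.580 * 1e6 * 976.17)
phi = 0.19746


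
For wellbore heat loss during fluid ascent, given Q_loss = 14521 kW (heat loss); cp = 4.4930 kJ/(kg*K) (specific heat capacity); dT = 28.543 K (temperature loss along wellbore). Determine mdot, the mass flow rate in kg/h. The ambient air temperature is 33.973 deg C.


mdot = Q_loss / (cp * dT)
mdot = 14521 / (4.4930 * 28.543)
mdot = 113.2297 kg/s
Convert: 113.2297 kg/s * 3600.0 = 4.0763e+05 kg/h
mdot = 4.0763e+05 kg/h


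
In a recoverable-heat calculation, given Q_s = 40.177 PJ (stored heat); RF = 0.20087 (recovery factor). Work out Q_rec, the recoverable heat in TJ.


Q_rec = Q_s * RF
Q_rec = 40.177 * 0.20087
Q_rec = 8.070354 PJ
Convert: 8.070354 PJ * 1000.0 = 8070.4 TJ
Q_rec = 8070.4 TJ


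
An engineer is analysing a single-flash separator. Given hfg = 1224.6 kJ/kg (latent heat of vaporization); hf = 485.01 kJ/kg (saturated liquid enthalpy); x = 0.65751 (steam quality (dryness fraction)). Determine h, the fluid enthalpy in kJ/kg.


h = hf + x * hfg
h = 485.01 + 0.65751 * 1224.6
h = 1290.2 kJ/kg


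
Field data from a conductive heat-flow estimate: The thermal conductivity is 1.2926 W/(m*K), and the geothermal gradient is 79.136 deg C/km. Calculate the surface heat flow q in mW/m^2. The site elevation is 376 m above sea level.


q = k * grad / 1000
q = 1.2926 * 79.136 / 1000
q = 0.1022912 W/m^2
Convert: 0.1022912 W/m^2 * 1000.0 = 102.29 mW/m^2
q = 102.29 mW/m^2


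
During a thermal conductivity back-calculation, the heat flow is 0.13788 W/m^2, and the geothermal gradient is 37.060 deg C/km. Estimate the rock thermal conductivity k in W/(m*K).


k = q / (grad / 1000)
k = 0.13788 / (37.060 / 1000)
k = 3.7205 W/(m*K)


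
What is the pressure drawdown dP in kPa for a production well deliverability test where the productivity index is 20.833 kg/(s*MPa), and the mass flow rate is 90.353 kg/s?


dP = mdot * 1000 / PI
dP = 90.353 * 1000 / 20.833
dP = 4337.0 kPa


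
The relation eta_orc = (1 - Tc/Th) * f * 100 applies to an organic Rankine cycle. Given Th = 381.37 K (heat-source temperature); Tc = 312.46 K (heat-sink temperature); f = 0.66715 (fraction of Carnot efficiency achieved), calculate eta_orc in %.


eta_orc = (1 - Tc/Th) * f * 100
eta_orc = (1 - 312.46/381.37) * 0.66715 * 100
eta_orc = 12.055 %


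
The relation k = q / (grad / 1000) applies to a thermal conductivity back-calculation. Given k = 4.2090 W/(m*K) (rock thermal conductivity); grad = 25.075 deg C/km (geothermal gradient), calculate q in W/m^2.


q = k * grad / 1000
q = 4.2090 * 25.075 / 1000
q = 0.10554 W/m^2


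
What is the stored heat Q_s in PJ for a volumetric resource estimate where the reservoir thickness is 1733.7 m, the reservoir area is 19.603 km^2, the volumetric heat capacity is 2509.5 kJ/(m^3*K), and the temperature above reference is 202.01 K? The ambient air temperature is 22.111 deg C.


Step 1: Vr = A*1e6*hr = 19.603*1e6*1733.7 = 3.398572e+10 m^3
Step 2: Q_s = Vr*rhoc*dT/1e12 = 3.398572e+10*2509.5*202.01/1e12 = 17229 PJ
Q_s = 17229 PJ


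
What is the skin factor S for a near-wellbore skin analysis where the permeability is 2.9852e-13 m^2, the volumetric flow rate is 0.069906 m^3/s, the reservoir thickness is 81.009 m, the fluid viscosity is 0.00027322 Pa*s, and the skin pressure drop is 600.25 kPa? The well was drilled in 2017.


S = dP_s * 1000 * 2*pi*k*hr / (q*mu)
S = 600.25 * 1000 * 2*pi*2.9852e-13*81.009 / (0.069906*0.00027322)
S = 4.7752


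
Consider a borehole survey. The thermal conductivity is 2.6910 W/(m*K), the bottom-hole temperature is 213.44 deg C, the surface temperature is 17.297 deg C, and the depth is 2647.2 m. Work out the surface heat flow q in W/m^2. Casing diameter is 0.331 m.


Step 1: grad = (T_d - T_surf)/d * 1000 = (213.44 - 17.297)/2647.2 * 1000 = 74.09451 deg C/km
Step 2: q = k * grad / 1000 = 2.691 * 74.09451 / 1000 = 0.19939 W/m^2
q = 0.19939 W/m^2


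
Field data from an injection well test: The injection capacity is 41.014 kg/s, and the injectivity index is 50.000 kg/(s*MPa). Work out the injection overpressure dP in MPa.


dP = mdot * 1000 / II
dP = 41.014 * 1000 / 50.000
dP = 820.2800 kPa
Convert: 820.2800 kPa * 0.001 = 0.82028 MPa
dP = 0.82028 MPa


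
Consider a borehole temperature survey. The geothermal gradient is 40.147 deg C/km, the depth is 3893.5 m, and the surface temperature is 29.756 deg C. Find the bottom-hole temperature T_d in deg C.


T_d = T_surf + grad * d / 1000
T_d = 29.756 + 40.147 * 3893.5 / 1000
T_d = 186.07 deg C


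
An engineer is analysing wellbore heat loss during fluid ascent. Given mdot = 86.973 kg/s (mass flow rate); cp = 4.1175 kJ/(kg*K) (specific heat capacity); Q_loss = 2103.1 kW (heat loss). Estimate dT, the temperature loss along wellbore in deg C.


dT = Q_loss / (mdot * cp)
dT = 2103.1 / (86.973 * 4.1175)
dT = 5.872755 K
Convert (temperature difference, 1 K = 1 deg C): 5.872755 K = 5.872755 deg C
dT = 5.8728 deg C


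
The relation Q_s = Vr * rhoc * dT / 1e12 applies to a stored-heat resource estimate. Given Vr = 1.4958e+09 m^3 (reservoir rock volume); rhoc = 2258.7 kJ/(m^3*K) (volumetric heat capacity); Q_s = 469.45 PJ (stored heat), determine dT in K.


dT = Q_s * 1e12 / (Vr * rhoc)
dT = 469.45 * 1e12 / (1.4958e+09 * 2258.7)
dT = 138.95 K


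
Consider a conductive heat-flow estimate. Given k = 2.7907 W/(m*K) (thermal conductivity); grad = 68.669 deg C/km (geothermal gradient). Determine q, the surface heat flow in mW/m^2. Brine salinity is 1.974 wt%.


q = k * grad / 1000
q = 2.7907 * 68.669 / 1000
q = 0.1916346 W/m^2
Convert: 0.1916346 W/m^2 * 1000.0 = 191.63 mW/m^2
q = 191.63 mW/m^2


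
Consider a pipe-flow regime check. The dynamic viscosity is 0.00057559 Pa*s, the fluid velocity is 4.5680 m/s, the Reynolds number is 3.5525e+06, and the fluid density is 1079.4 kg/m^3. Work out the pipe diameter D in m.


D = Re * mu / (rho * vel)
D = 3.5525e+06 * 0.00057559 / (1079.4 * 4.5680)
D = 0.41470 m


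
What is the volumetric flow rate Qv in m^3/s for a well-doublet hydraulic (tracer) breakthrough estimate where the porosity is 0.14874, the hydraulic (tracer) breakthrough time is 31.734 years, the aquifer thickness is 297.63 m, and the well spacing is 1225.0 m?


Qv = pi*hr*phi*L^2 / (3*t_bt*365.25*86400)
Qv = pi*297.63*0.14874*1225.0^2 / (3*31.734*365.25*86400)
Qv = 0.069467 m^3/s


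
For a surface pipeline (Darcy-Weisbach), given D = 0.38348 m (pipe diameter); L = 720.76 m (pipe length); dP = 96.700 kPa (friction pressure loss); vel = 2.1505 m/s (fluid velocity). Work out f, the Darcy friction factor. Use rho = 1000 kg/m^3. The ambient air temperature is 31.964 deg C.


f = dP*1000 / ((L/D)*(rho*vel^2/2))
f = 96.700*1000 / ((720.76/0.38348)*(1000*2.1505^2/2))
f = 0.022250


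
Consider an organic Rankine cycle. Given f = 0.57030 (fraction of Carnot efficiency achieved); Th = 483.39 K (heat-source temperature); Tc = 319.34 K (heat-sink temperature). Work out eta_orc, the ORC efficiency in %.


eta_orc = (1 - Tc/Th) * f * 100
eta_orc = (1 - 319.34/483.39) * 0.57030 * 100
eta_orc = 19.354 %


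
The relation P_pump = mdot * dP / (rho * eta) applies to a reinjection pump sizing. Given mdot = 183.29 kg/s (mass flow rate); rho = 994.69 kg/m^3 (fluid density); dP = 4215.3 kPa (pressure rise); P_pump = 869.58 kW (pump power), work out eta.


eta = mdot * dP / (rho * P_pump)
eta = 183.29 * 4215.3 / (994.69 * 869.58)
eta = 0.89324


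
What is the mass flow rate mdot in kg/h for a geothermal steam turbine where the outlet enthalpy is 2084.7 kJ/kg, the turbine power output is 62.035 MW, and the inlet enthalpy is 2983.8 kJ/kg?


mdot = P * 1000 / (h_in - h_out)
mdot = 62.035 * 1000 / (2983.8 - 2084.7)
mdot = 68.99677 kg/s
Convert: 68.99677 kg/s * 3600.0 = 2.4839e+05 kg/h
mdot = 2.4839e+05 kg/h


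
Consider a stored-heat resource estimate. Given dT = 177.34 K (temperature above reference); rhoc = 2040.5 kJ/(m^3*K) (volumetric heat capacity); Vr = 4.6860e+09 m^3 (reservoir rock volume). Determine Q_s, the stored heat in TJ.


Q_s = Vr * rhoc * dT / 1e12
Q_s = 4.6860e+09 * 2040.5 * 177.34 / 1e12
Q_s = 1695.687 PJ
Convert: 1695.687 PJ * 1000.0 = 1.6957e+06 TJ
Q_s = 1.6957e+06 TJ


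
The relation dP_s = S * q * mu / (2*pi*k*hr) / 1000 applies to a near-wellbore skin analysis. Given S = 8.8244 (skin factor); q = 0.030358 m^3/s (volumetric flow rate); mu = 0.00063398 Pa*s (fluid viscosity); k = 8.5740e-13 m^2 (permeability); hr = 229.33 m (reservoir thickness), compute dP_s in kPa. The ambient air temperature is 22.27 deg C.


dP_s = S * q * mu / (2*pi*k*hr) / 1000
dP_s = 8.8244 * 0.030358 * 0.00063398 / (2*pi*8.5740e-13*229.33) / 1000
dP_s = 137.47 kPa


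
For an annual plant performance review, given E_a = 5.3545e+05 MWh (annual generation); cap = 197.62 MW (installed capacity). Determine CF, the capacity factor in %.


CF = E_a / (cap * 8760) * 100
CF = 5.3545e+05 / (197.62 * 8760) * 100
CF = 30.930 %


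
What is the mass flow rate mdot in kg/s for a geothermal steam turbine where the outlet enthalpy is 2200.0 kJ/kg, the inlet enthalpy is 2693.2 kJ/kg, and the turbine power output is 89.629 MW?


mdot = P * 1000 / (h_in - h_out)
mdot = 89.629 * 1000 / (2693.2 - 2200.0)
mdot = 181.73 kg/s


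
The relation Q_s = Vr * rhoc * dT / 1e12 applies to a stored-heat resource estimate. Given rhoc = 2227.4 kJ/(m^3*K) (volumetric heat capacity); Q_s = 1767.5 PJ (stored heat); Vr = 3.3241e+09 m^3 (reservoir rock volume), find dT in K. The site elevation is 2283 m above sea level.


dT = Q_s * 1e12 / (Vr * rhoc)
dT = 1767.5 * 1e12 / (3.3241e+09 * 2227.4)
dT = 238.72 K


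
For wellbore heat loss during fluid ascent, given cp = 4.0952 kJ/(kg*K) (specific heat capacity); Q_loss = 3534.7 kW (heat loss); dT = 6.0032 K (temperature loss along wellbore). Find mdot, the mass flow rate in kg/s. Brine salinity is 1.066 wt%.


mdot = Q_loss / (cp * dT)
mdot = 3534.7 / (4.0952 * 6.0032)
mdot = 143.78 kg/s


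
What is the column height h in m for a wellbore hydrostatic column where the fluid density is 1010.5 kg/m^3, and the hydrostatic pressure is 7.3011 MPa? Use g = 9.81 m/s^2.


h = P * 1e6 / (g * rho)
h = 7.3011 * 1e6 / (9.81 * 1010.5)
h = 736.52 m


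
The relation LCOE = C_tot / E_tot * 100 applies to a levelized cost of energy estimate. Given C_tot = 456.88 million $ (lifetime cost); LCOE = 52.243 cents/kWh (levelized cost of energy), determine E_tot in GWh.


E_tot = C_tot / LCOE * 100
E_tot = 456.88 / 52.243 * 100
E_tot = 874.53 GWh


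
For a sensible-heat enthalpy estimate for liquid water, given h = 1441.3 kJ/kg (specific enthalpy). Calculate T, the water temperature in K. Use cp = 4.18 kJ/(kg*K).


T = h / cp
T = 1441.3 / 4.18
T = 344.8086 deg C
Convert to K: 344.8086 + 273.15 = 617.96 K
T = 617.96 K


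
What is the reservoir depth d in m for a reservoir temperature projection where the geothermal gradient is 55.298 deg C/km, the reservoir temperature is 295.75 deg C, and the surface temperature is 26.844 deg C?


d = (T_res - T_surf) / grad * 1000
d = (295.75 - 26.844) / 55.298 * 1000
d = 4862.9 m


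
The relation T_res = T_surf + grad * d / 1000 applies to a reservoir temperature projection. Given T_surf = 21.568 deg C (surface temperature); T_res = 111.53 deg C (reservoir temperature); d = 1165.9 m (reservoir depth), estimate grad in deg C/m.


grad = (T_res - T_surf) / d * 1000
grad = (111.53 - 21.568) / 1165.9 * 1000
grad = 77.16099 deg C/km
Convert: 77.16099 deg C/km * 0.001 = 0.077161 deg C/m
grad = 0.077161 deg C/m


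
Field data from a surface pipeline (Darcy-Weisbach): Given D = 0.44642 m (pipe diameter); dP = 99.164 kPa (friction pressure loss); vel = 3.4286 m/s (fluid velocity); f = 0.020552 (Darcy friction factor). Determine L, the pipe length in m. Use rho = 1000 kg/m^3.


L = dP*1000*D / (f*rho*vel^2/2)
L = 99.164*1000*0.44642 / (0.020552*1000*3.4286^2/2)
L = 366.47 m


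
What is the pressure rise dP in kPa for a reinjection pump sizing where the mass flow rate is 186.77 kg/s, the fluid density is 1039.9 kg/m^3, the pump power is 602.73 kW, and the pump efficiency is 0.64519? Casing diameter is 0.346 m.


dP = P_pump * rho * eta / mdot
dP = 602.73 * 1039.9 * 0.64519 / 186.77
dP = 2165.2 kPa


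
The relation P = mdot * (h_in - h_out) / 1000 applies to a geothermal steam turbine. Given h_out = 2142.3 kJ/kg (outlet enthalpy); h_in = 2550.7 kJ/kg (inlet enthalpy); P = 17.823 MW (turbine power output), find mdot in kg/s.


mdot = P * 1000 / (h_in - h_out)
mdot = 17.823 * 1000 / (2550.7 - 2142.3)
mdot = 43.641 kg/s


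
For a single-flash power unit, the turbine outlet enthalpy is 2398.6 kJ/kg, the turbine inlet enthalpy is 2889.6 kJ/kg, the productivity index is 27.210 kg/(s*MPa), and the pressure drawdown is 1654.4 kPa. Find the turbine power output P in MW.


Step 1: mdot = PI * dP / 1000 = 27.21 * 1654.4 / 1000 = 45.01622 kg/s
Step 2: P = mdot*(h_in - h_out)/1000 = 45.01622*(2889.6 - 2398.6)/1000 = 22.103 MW
P = 22.103 MW


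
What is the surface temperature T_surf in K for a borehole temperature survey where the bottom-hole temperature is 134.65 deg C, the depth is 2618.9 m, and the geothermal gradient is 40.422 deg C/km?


T_surf = T_d - grad * d / 1000
T_surf = 134.65 - 40.422 * 2618.9 / 1000
T_surf = 28.78882 deg C
Convert to K: 28.78882 + 273.15 = 301.94 K
T_surf = 301.94 K


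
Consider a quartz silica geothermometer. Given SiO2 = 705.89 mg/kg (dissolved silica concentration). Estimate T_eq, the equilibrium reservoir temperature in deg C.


T_eq = 1309 / (5.19 - log10(SiO2)) - 273.15
T_eq = 1309 / (5.19 - log10(705.89)) - 273.15
T_eq = 285.95 deg C


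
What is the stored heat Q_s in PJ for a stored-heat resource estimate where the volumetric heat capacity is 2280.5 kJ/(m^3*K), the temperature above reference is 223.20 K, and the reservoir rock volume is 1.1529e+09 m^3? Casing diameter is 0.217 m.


Q_s = Vr * rhoc * dT / 1e12
Q_s = 1.1529e+09 * 2280.5 * 223.20 / 1e12
Q_s = 586.83 PJ


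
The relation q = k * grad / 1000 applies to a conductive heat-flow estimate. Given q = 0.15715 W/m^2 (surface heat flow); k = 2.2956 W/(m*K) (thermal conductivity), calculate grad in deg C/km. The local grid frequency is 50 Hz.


grad = q * 1000 / k
grad = 0.15715 * 1000 / 2.2956
grad = 68.457 deg C/km


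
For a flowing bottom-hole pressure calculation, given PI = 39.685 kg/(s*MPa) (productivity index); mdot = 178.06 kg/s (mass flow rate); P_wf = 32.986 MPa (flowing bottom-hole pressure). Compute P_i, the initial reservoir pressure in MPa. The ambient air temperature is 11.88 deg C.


P_i = P_wf + mdot / PI
P_i = 32.986 + 178.06 / 39.685
P_i = 37.473 MPa


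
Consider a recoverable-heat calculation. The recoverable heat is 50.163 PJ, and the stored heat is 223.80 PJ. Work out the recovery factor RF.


RF = Q_rec / Q_s
RF = 50.163 / 223.80
RF = 0.22414


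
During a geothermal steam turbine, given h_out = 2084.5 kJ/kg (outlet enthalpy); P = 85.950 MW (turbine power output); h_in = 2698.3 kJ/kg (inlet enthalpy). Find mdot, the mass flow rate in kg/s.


mdot = P * 1000 / (h_in - h_out)
mdot = 85.950 * 1000 / (2698.3 - 2084.5)
mdot = 140.03 kg/s


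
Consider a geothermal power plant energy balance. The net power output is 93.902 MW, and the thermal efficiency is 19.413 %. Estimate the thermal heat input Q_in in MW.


Q_in = W_net / (eta / 100)
Q_in = 93.902 / (19.413 / 100)
Q_in = 483.71 MW


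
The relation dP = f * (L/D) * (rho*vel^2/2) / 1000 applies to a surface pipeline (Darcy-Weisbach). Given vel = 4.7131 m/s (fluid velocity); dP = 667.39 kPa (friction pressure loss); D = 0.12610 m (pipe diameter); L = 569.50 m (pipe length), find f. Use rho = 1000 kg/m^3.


f = dP*1000 / ((L/D)*(rho*vel^2/2))
f = 667.39*1000 / ((569.50/0.12610)*(1000*4.7131^2/2))
f = 0.013305


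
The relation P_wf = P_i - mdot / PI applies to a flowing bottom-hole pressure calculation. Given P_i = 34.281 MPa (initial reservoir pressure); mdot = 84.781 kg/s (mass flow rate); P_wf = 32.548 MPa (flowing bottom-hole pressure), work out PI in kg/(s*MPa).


PI = mdot / (P_i - P_wf)
PI = 84.781 / (34.281 - 32.548)
PI = 48.922 kg/(s*MPa)


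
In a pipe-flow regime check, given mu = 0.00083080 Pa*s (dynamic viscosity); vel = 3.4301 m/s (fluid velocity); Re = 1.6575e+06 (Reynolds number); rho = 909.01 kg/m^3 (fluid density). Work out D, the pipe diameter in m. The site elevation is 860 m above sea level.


D = Re * mu / (rho * vel)
D = 1.6575e+06 * 0.00083080 / (909.01 * 3.4301)
D = 0.44165 m


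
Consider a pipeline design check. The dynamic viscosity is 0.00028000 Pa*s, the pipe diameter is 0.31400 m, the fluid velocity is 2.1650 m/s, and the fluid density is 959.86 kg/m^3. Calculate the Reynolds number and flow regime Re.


Step 1: Re = rho*vel*D/mu = 959.86*2.165*0.314/0.00028 = 2.3304e+06
Step 2: Re = 2.3304e+06 > 4000, so flow is turbulent.
Re = 2.3304e+06 (turbulent)


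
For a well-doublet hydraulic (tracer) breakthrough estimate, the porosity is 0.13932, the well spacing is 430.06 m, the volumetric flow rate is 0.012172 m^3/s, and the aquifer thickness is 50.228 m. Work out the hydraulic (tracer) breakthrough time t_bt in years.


t_bt = pi * hr * phi * L^2 / (3 * Qv) / (365.25*86400)
t_bt = pi * 50.228 * 0.13932 * 430.06^2 / (3 * 0.012172) / (365.25*86400)
t_bt = 3.5284 years


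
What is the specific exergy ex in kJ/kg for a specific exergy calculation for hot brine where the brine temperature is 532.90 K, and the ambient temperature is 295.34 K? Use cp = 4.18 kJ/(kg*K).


ex = cp * ((T_b - T_0) - T_0 * ln(T_b/T_0))
ex = 4.18 * ((532.90 - 295.34) - 295.34 * ln(532.90/295.34))
ex = 264.38 kJ/kg


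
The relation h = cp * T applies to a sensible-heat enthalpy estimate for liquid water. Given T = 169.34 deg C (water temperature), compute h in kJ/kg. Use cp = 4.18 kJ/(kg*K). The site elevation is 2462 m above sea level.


h = cp * T
h = 4.18 * 169.34
h = 707.84 kJ/kg


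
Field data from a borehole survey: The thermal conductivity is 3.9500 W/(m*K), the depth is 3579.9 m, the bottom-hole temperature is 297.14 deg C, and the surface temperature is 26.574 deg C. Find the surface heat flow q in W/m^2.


Step 1: grad = (T_d - T_surf)/d * 1000 = (297.14 - 26.574)/3579.9 * 1000 = 75.57921 deg C/km
Step 2: q = k * grad / 1000 = 3.95 * 75.57921 / 1000 = 0.29854 W/m^2
q = 0.29854 W/m^2


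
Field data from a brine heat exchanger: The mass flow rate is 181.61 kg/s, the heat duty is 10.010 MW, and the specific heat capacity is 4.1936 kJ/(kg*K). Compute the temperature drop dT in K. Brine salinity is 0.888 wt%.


dT = Q * 1000 / (mdot * cp)
dT = 10.010 * 1000 / (181.61 * 4.1936)
dT = 13.143 K


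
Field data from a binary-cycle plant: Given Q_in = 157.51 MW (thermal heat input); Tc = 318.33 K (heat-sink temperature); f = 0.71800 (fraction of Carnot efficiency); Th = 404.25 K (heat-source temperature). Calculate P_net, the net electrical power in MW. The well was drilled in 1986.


Step 1: eta = (1 - Tc/Th)*f = (1 - 318.33/404.25)*0.718 = 0.1526050
Step 2: P_net = eta * Q_in = 0.1526050 * 157.51 = 24.037 MW
P_net = 24.037 MW


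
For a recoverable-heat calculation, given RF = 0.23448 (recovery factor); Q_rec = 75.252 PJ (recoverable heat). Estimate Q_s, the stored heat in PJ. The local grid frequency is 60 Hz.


Q_s = Q_rec / RF
Q_s = 75.252 / 0.23448
Q_s = 320.93 PJ


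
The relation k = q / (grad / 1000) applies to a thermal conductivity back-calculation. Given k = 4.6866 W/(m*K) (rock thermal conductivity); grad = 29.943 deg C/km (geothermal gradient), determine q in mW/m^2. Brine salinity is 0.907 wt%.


q = k * grad / 1000
q = 4.6866 * 29.943 / 1000
q = 0.1403309 W/m^2
Convert: 0.1403309 W/m^2 * 1000.0 = 140.33 mW/m^2
q = 140.33 mW/m^2


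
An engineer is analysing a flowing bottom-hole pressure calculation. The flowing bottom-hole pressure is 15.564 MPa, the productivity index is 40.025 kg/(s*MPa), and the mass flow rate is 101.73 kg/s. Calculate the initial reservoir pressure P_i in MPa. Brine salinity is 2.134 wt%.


P_i = P_wf + mdot / PI
P_i = 15.564 + 101.73 / 40.025
P_i = 18.106 MPa


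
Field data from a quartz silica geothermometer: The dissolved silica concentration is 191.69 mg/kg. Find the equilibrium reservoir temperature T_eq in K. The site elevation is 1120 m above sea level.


T_eq = 1309 / (5.19 - log10(SiO2)) - 273.15
T_eq = 1309 / (5.19 - log10(191.69)) - 273.15
T_eq = 177.0804 deg C
Convert to K: 177.0804 + 273.15 = 450.23 K
T_eq = 450.23 K


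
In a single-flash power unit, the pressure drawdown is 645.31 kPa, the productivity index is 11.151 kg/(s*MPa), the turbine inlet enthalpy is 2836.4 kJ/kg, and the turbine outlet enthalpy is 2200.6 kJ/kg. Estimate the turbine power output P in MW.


Step 1: mdot = PI * dP / 1000 = 11.151 * 645.31 / 1000 = 7.195852 kg/s
Step 2: P = mdot*(h_in - h_out)/1000 = 7.195852*(2836.4 - 2200.6)/1000 = 4.5751 MW
P = 4.5751 MW


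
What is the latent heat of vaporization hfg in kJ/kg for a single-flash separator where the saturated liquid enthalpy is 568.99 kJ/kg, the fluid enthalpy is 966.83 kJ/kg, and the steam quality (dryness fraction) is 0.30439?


hfg = (h - hf) / x
hfg = (966.83 - 568.99) / 0.30439
hfg = 1307.0 kJ/kg


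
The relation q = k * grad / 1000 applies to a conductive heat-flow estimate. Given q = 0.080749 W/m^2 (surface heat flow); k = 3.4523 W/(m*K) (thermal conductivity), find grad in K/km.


grad = q * 1000 / k
grad = 0.080749 * 1000 / 3.4523
grad = 23.38991 deg C/km
Convert: 23.38991 deg C/km * 1.0 = 23.390 K/km
grad = 23.390 K/km


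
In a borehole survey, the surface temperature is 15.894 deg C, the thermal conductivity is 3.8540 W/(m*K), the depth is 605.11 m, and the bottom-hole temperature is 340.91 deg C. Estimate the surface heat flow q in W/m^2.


Step 1: grad = (T_d - T_surf)/d * 1000 = (340.91 - 15.894)/605.11 * 1000 = 537.1189 deg C/km
Step 2: q = k * grad / 1000 = 3.854 * 537.1189 / 1000 = 2.0701 W/m^2
q = 2.0701 W/m^2


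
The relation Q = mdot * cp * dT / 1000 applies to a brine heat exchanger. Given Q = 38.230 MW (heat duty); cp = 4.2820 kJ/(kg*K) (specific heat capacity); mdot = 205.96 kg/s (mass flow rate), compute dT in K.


dT = Q * 1000 / (mdot * cp)
dT = 38.230 * 1000 / (205.96 * 4.2820)
dT = 43.349 K
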